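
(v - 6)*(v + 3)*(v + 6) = v^3 + 3*v^2 - 36*v - 108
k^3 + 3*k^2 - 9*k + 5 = (k - 1)^2*(k + 5)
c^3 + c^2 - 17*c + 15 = (c - 3)*(c - 1)*(c + 5)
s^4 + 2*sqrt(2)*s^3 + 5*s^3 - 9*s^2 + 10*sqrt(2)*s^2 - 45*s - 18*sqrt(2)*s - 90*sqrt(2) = (s - 3)*(s + 3)*(s + 5)*(s + 2*sqrt(2))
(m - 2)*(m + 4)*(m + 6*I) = m^3 + 2*m^2 + 6*I*m^2 - 8*m + 12*I*m - 48*I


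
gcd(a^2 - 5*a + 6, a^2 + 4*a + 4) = 1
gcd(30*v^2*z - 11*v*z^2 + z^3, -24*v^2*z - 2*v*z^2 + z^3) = -6*v*z + z^2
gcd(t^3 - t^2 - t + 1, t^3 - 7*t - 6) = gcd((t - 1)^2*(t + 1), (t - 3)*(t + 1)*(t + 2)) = t + 1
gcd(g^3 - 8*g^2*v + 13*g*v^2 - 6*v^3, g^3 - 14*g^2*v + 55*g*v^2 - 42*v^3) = g^2 - 7*g*v + 6*v^2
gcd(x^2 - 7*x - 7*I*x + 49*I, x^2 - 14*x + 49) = x - 7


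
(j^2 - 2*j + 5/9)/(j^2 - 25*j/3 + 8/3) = (j - 5/3)/(j - 8)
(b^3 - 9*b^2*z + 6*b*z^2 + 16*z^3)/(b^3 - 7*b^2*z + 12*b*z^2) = (b^3 - 9*b^2*z + 6*b*z^2 + 16*z^3)/(b*(b^2 - 7*b*z + 12*z^2))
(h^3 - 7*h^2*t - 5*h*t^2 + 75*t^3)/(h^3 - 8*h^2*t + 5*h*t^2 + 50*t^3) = (h + 3*t)/(h + 2*t)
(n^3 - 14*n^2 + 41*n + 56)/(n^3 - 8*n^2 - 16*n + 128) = (n^2 - 6*n - 7)/(n^2 - 16)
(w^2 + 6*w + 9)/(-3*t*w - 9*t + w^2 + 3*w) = (-w - 3)/(3*t - w)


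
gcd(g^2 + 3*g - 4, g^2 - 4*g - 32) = g + 4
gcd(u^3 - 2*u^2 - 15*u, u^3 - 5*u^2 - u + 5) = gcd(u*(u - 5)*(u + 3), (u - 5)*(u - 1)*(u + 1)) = u - 5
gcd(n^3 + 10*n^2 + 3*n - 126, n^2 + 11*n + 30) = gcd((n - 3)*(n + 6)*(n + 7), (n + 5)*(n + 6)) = n + 6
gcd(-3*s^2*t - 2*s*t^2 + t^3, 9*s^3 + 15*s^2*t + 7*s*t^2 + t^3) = s + t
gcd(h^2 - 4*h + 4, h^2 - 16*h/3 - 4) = 1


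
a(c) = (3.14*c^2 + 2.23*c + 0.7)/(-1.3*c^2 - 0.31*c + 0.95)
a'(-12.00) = 0.01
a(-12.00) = -2.33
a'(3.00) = 0.32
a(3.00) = -3.05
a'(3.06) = 0.30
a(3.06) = -3.03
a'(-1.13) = -30.95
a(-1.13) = -6.09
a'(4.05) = 0.14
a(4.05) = -2.83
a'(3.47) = 0.21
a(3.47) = -2.93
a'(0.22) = 6.18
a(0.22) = 1.64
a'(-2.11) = -0.32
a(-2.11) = -2.38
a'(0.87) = 114.59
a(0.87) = -16.52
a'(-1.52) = -2.02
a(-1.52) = -2.89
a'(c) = (2.6*c + 0.31)*(3.14*c^2 + 2.23*c + 0.7)/(-1.3*c^2 - 0.31*c + 0.95)^2 + (6.28*c + 2.23)/(-1.3*c^2 - 0.31*c + 0.95)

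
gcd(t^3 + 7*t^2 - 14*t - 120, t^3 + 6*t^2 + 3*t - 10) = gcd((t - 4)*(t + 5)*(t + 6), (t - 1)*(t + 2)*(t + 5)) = t + 5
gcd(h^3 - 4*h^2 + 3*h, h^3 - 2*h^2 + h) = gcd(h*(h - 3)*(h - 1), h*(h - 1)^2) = h^2 - h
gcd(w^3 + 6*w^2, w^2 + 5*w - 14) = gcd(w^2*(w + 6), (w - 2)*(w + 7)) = 1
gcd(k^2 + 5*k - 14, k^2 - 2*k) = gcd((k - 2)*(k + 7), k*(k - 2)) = k - 2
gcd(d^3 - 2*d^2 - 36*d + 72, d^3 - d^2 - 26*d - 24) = d - 6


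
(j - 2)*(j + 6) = j^2 + 4*j - 12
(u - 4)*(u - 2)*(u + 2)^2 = u^4 - 2*u^3 - 12*u^2 + 8*u + 32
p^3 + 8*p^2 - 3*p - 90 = (p - 3)*(p + 5)*(p + 6)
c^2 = c^2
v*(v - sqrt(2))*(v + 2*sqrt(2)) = v^3 + sqrt(2)*v^2 - 4*v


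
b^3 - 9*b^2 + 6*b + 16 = (b - 8)*(b - 2)*(b + 1)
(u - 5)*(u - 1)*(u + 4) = u^3 - 2*u^2 - 19*u + 20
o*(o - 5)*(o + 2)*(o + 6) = o^4 + 3*o^3 - 28*o^2 - 60*o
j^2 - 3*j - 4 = (j - 4)*(j + 1)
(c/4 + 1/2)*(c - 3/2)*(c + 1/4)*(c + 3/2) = c^4/4 + 9*c^3/16 - 7*c^2/16 - 81*c/64 - 9/32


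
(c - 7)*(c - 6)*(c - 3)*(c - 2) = c^4 - 18*c^3 + 113*c^2 - 288*c + 252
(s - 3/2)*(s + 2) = s^2 + s/2 - 3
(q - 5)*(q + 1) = q^2 - 4*q - 5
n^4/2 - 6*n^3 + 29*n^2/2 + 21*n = n*(n/2 + 1/2)*(n - 7)*(n - 6)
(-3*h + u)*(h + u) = -3*h^2 - 2*h*u + u^2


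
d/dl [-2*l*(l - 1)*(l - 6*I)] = -6*l^2 + l*(4 + 24*I) - 12*I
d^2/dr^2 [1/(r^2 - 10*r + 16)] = 2*(-r^2 + 10*r + 4*(r - 5)^2 - 16)/(r^2 - 10*r + 16)^3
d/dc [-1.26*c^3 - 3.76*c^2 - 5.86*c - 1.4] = -3.78*c^2 - 7.52*c - 5.86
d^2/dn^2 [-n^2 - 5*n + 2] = -2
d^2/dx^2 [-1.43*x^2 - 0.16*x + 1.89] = -2.86000000000000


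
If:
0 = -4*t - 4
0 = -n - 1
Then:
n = -1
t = -1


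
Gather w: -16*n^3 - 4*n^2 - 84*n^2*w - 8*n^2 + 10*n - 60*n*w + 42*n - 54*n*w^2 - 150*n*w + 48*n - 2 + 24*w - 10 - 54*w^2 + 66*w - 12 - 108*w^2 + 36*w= -16*n^3 - 12*n^2 + 100*n + w^2*(-54*n - 162) + w*(-84*n^2 - 210*n + 126) - 24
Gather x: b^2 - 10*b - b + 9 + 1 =b^2 - 11*b + 10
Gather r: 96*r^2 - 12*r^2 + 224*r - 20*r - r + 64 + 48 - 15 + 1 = 84*r^2 + 203*r + 98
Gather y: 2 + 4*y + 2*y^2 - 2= 2*y^2 + 4*y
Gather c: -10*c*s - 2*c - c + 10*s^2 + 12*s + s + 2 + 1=c*(-10*s - 3) + 10*s^2 + 13*s + 3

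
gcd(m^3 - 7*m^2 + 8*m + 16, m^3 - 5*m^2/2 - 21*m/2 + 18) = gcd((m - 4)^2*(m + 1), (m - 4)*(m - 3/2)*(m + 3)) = m - 4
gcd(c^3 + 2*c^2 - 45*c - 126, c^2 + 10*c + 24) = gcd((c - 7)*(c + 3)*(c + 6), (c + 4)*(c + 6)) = c + 6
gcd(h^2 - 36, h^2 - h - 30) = h - 6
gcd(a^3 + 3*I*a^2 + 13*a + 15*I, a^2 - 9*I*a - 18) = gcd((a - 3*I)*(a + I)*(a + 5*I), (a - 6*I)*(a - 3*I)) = a - 3*I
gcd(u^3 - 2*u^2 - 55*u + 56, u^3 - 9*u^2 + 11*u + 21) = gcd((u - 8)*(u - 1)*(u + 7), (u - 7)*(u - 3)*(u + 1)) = 1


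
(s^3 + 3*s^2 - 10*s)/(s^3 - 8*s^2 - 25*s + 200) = s*(s - 2)/(s^2 - 13*s + 40)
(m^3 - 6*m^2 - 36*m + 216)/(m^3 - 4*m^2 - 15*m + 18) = (m^2 - 36)/(m^2 + 2*m - 3)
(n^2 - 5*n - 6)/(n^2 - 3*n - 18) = (n + 1)/(n + 3)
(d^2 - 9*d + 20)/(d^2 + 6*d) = (d^2 - 9*d + 20)/(d*(d + 6))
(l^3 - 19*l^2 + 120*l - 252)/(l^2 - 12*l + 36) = l - 7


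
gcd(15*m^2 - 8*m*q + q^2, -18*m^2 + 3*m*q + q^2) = -3*m + q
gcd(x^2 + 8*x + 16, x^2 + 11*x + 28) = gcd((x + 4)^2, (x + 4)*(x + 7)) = x + 4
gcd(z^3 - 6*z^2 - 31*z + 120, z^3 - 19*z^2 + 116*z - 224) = z - 8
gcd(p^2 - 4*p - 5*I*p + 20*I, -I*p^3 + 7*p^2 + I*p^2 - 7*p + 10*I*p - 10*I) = 1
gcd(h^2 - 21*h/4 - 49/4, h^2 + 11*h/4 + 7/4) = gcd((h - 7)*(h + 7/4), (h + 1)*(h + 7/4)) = h + 7/4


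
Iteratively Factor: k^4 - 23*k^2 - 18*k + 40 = (k - 5)*(k^3 + 5*k^2 + 2*k - 8) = (k - 5)*(k + 2)*(k^2 + 3*k - 4) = (k - 5)*(k - 1)*(k + 2)*(k + 4)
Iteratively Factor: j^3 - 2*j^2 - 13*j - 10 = (j + 2)*(j^2 - 4*j - 5) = (j - 5)*(j + 2)*(j + 1)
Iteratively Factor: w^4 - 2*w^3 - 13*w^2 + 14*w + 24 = (w - 2)*(w^3 - 13*w - 12) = (w - 2)*(w + 3)*(w^2 - 3*w - 4) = (w - 4)*(w - 2)*(w + 3)*(w + 1)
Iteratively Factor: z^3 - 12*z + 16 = (z - 2)*(z^2 + 2*z - 8) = (z - 2)*(z + 4)*(z - 2)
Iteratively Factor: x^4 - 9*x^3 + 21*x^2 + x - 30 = (x - 5)*(x^3 - 4*x^2 + x + 6) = (x - 5)*(x - 2)*(x^2 - 2*x - 3) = (x - 5)*(x - 3)*(x - 2)*(x + 1)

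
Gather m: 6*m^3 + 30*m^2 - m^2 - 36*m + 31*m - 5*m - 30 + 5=6*m^3 + 29*m^2 - 10*m - 25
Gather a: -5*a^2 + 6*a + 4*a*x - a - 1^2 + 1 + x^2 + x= -5*a^2 + a*(4*x + 5) + x^2 + x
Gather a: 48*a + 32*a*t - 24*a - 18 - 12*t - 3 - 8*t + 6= a*(32*t + 24) - 20*t - 15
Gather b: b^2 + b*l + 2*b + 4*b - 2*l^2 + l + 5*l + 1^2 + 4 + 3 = b^2 + b*(l + 6) - 2*l^2 + 6*l + 8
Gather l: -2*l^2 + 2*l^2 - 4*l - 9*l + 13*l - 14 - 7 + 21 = 0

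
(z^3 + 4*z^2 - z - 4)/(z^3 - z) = (z + 4)/z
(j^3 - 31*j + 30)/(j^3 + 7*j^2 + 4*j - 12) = (j - 5)/(j + 2)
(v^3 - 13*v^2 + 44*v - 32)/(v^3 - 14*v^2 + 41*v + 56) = (v^2 - 5*v + 4)/(v^2 - 6*v - 7)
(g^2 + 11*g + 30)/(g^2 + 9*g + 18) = (g + 5)/(g + 3)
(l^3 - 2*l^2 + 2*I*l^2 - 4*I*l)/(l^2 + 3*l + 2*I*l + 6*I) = l*(l - 2)/(l + 3)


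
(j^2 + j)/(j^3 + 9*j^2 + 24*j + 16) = j/(j^2 + 8*j + 16)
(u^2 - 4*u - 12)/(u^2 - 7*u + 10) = (u^2 - 4*u - 12)/(u^2 - 7*u + 10)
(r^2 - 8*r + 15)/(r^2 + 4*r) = (r^2 - 8*r + 15)/(r*(r + 4))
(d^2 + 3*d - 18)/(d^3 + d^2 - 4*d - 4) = (d^2 + 3*d - 18)/(d^3 + d^2 - 4*d - 4)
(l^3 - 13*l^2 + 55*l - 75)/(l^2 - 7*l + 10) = (l^2 - 8*l + 15)/(l - 2)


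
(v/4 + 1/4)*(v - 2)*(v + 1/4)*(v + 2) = v^4/4 + 5*v^3/16 - 15*v^2/16 - 5*v/4 - 1/4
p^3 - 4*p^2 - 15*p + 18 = (p - 6)*(p - 1)*(p + 3)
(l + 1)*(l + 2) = l^2 + 3*l + 2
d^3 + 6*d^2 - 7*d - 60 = (d - 3)*(d + 4)*(d + 5)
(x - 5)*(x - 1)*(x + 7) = x^3 + x^2 - 37*x + 35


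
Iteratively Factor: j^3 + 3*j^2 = (j + 3)*(j^2) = j*(j + 3)*(j)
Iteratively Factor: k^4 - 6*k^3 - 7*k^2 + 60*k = (k - 5)*(k^3 - k^2 - 12*k) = k*(k - 5)*(k^2 - k - 12) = k*(k - 5)*(k - 4)*(k + 3)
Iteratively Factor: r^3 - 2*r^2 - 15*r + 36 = (r - 3)*(r^2 + r - 12) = (r - 3)*(r + 4)*(r - 3)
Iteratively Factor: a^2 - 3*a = (a - 3)*(a)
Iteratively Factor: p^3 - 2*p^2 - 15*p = (p + 3)*(p^2 - 5*p) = p*(p + 3)*(p - 5)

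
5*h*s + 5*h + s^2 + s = (5*h + s)*(s + 1)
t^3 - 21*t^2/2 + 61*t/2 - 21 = (t - 6)*(t - 7/2)*(t - 1)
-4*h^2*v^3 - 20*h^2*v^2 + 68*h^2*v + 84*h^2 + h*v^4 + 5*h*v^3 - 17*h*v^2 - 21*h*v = (-4*h + v)*(v - 3)*(v + 7)*(h*v + h)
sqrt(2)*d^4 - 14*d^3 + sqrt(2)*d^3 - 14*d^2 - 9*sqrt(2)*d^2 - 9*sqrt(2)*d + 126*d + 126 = (d - 3)*(d + 3)*(d - 7*sqrt(2))*(sqrt(2)*d + sqrt(2))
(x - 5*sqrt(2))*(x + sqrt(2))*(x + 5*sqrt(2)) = x^3 + sqrt(2)*x^2 - 50*x - 50*sqrt(2)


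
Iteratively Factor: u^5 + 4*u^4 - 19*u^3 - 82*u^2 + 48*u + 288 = (u + 3)*(u^4 + u^3 - 22*u^2 - 16*u + 96) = (u + 3)^2*(u^3 - 2*u^2 - 16*u + 32) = (u + 3)^2*(u + 4)*(u^2 - 6*u + 8) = (u - 2)*(u + 3)^2*(u + 4)*(u - 4)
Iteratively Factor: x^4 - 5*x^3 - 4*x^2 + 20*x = (x - 5)*(x^3 - 4*x) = x*(x - 5)*(x^2 - 4) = x*(x - 5)*(x + 2)*(x - 2)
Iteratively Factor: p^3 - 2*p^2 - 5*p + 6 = (p - 1)*(p^2 - p - 6) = (p - 1)*(p + 2)*(p - 3)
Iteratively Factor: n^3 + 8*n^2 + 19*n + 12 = (n + 3)*(n^2 + 5*n + 4) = (n + 3)*(n + 4)*(n + 1)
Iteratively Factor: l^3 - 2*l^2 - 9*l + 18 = (l - 3)*(l^2 + l - 6) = (l - 3)*(l + 3)*(l - 2)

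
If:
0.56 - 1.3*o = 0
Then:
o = 0.43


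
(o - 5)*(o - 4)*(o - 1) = o^3 - 10*o^2 + 29*o - 20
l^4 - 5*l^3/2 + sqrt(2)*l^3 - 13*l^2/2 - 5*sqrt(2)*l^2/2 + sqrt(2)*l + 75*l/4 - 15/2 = (l - 2)*(l - 1/2)*(l - 3*sqrt(2)/2)*(l + 5*sqrt(2)/2)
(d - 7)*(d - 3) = d^2 - 10*d + 21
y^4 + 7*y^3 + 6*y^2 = y^2*(y + 1)*(y + 6)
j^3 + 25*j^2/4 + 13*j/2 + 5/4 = (j + 1/4)*(j + 1)*(j + 5)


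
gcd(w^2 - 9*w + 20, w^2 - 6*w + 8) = w - 4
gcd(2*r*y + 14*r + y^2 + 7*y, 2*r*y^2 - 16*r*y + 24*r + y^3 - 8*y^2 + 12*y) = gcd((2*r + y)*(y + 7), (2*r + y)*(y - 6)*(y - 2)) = 2*r + y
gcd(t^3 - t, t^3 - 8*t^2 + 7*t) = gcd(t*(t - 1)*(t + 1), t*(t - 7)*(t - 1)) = t^2 - t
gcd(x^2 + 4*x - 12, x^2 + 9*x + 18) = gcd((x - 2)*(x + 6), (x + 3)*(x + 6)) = x + 6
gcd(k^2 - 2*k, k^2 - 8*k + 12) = k - 2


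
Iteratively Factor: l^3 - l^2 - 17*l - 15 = (l + 1)*(l^2 - 2*l - 15) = (l + 1)*(l + 3)*(l - 5)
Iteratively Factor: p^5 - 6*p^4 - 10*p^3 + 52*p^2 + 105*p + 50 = (p + 2)*(p^4 - 8*p^3 + 6*p^2 + 40*p + 25) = (p + 1)*(p + 2)*(p^3 - 9*p^2 + 15*p + 25) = (p - 5)*(p + 1)*(p + 2)*(p^2 - 4*p - 5) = (p - 5)^2*(p + 1)*(p + 2)*(p + 1)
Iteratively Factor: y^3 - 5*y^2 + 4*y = (y - 1)*(y^2 - 4*y) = y*(y - 1)*(y - 4)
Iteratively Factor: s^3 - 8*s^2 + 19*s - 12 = (s - 4)*(s^2 - 4*s + 3) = (s - 4)*(s - 1)*(s - 3)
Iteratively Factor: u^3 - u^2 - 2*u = (u - 2)*(u^2 + u) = u*(u - 2)*(u + 1)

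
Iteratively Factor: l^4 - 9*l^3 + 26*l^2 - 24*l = (l - 4)*(l^3 - 5*l^2 + 6*l) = l*(l - 4)*(l^2 - 5*l + 6) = l*(l - 4)*(l - 3)*(l - 2)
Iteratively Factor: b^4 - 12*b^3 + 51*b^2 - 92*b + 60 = (b - 3)*(b^3 - 9*b^2 + 24*b - 20) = (b - 3)*(b - 2)*(b^2 - 7*b + 10) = (b - 5)*(b - 3)*(b - 2)*(b - 2)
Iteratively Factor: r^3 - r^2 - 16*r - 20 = (r + 2)*(r^2 - 3*r - 10) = (r + 2)^2*(r - 5)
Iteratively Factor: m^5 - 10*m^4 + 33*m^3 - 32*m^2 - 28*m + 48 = (m - 2)*(m^4 - 8*m^3 + 17*m^2 + 2*m - 24) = (m - 4)*(m - 2)*(m^3 - 4*m^2 + m + 6) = (m - 4)*(m - 3)*(m - 2)*(m^2 - m - 2) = (m - 4)*(m - 3)*(m - 2)*(m + 1)*(m - 2)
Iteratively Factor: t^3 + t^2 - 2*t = (t + 2)*(t^2 - t) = t*(t + 2)*(t - 1)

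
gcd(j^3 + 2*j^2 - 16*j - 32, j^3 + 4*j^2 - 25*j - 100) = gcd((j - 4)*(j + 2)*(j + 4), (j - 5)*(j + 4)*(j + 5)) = j + 4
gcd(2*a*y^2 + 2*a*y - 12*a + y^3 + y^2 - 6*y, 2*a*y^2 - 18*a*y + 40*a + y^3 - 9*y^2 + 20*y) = 2*a + y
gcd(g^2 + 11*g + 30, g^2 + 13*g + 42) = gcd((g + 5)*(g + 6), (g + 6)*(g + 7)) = g + 6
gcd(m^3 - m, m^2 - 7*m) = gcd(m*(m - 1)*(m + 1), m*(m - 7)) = m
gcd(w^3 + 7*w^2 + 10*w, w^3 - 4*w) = w^2 + 2*w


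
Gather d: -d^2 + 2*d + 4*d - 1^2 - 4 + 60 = -d^2 + 6*d + 55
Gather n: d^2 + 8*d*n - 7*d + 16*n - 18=d^2 - 7*d + n*(8*d + 16) - 18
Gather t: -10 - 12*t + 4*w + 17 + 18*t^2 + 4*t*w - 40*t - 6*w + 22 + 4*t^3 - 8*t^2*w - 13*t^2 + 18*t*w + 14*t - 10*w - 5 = 4*t^3 + t^2*(5 - 8*w) + t*(22*w - 38) - 12*w + 24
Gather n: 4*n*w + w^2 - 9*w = 4*n*w + w^2 - 9*w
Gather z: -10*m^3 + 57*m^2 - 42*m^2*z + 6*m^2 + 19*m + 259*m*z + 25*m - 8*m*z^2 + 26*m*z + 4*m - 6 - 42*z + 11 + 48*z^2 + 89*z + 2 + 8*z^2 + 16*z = -10*m^3 + 63*m^2 + 48*m + z^2*(56 - 8*m) + z*(-42*m^2 + 285*m + 63) + 7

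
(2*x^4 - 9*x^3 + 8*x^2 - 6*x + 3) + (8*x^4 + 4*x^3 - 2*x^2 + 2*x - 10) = 10*x^4 - 5*x^3 + 6*x^2 - 4*x - 7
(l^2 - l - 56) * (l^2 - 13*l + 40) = l^4 - 14*l^3 - 3*l^2 + 688*l - 2240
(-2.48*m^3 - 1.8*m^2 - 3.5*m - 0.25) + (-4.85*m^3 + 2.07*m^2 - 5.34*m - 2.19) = -7.33*m^3 + 0.27*m^2 - 8.84*m - 2.44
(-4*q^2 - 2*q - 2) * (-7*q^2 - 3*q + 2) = 28*q^4 + 26*q^3 + 12*q^2 + 2*q - 4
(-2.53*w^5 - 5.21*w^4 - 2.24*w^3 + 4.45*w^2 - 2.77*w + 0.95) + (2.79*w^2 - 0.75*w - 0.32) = -2.53*w^5 - 5.21*w^4 - 2.24*w^3 + 7.24*w^2 - 3.52*w + 0.63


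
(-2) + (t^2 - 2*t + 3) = t^2 - 2*t + 1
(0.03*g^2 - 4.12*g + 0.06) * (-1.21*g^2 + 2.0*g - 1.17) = -0.0363*g^4 + 5.0452*g^3 - 8.3477*g^2 + 4.9404*g - 0.0702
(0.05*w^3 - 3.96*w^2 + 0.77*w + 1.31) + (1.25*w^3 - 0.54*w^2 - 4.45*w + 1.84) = 1.3*w^3 - 4.5*w^2 - 3.68*w + 3.15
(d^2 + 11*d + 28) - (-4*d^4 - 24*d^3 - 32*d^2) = 4*d^4 + 24*d^3 + 33*d^2 + 11*d + 28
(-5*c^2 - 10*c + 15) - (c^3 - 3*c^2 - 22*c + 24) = -c^3 - 2*c^2 + 12*c - 9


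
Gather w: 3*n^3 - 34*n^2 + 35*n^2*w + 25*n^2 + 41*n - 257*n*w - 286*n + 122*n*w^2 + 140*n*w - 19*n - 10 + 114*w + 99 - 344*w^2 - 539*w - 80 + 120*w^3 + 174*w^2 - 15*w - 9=3*n^3 - 9*n^2 - 264*n + 120*w^3 + w^2*(122*n - 170) + w*(35*n^2 - 117*n - 440)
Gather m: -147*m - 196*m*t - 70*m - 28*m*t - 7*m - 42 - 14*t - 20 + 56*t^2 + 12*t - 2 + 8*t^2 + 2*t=m*(-224*t - 224) + 64*t^2 - 64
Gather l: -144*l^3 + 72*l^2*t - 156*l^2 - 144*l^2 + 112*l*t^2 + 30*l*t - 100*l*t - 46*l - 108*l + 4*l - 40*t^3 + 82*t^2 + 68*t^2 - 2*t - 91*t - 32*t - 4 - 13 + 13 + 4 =-144*l^3 + l^2*(72*t - 300) + l*(112*t^2 - 70*t - 150) - 40*t^3 + 150*t^2 - 125*t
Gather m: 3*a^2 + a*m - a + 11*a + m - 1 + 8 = 3*a^2 + 10*a + m*(a + 1) + 7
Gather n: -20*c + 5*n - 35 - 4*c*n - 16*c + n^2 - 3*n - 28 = -36*c + n^2 + n*(2 - 4*c) - 63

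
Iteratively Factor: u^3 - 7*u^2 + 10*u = (u - 5)*(u^2 - 2*u) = u*(u - 5)*(u - 2)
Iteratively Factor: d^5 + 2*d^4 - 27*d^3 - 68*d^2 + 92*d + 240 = (d + 2)*(d^4 - 27*d^2 - 14*d + 120) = (d - 2)*(d + 2)*(d^3 + 2*d^2 - 23*d - 60) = (d - 2)*(d + 2)*(d + 3)*(d^2 - d - 20) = (d - 5)*(d - 2)*(d + 2)*(d + 3)*(d + 4)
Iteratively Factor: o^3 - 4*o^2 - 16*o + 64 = (o - 4)*(o^2 - 16) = (o - 4)*(o + 4)*(o - 4)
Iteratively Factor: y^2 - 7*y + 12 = (y - 3)*(y - 4)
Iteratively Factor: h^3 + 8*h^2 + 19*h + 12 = (h + 1)*(h^2 + 7*h + 12) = (h + 1)*(h + 4)*(h + 3)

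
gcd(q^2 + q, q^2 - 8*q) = q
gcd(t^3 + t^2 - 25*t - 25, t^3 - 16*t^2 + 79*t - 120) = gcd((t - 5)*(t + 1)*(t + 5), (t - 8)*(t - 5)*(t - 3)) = t - 5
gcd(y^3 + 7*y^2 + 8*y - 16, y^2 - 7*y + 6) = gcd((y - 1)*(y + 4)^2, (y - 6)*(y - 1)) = y - 1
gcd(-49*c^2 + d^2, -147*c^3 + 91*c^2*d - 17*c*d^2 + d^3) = 7*c - d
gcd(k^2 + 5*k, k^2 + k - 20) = k + 5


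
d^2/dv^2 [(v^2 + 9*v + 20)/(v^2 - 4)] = 6*(3*v^3 + 24*v^2 + 36*v + 32)/(v^6 - 12*v^4 + 48*v^2 - 64)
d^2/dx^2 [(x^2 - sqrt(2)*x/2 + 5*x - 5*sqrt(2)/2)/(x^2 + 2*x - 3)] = (-sqrt(2)*x^3 + 6*x^3 - 15*sqrt(2)*x^2 + 18*x^2 - 39*sqrt(2)*x + 90*x - 41*sqrt(2) + 78)/(x^6 + 6*x^5 + 3*x^4 - 28*x^3 - 9*x^2 + 54*x - 27)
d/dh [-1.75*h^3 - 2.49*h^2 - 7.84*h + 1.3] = -5.25*h^2 - 4.98*h - 7.84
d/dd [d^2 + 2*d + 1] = 2*d + 2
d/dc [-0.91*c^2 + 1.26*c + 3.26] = 1.26 - 1.82*c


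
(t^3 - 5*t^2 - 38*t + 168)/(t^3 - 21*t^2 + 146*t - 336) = (t^2 + 2*t - 24)/(t^2 - 14*t + 48)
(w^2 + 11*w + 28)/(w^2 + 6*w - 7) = (w + 4)/(w - 1)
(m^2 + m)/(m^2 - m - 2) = m/(m - 2)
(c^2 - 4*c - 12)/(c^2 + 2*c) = (c - 6)/c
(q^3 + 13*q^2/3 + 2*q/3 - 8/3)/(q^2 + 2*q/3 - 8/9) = 3*(q^2 + 5*q + 4)/(3*q + 4)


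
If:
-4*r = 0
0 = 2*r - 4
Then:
No Solution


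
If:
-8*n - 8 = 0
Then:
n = -1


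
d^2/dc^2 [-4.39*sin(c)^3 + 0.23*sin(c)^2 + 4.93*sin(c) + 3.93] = -1.6375*sin(c) - 9.8775*sin(3*c) + 0.46*cos(2*c)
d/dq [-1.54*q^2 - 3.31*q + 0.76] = -3.08*q - 3.31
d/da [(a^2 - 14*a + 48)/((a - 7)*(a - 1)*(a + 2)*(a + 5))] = (-2*a^5 + 43*a^4 - 220*a^3 - 433*a^2 + 3884*a + 508)/(a^8 - 2*a^7 - 77*a^6 + 16*a^5 + 1723*a^4 + 2278*a^3 - 4499*a^2 - 4340*a + 4900)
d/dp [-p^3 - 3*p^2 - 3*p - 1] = -3*p^2 - 6*p - 3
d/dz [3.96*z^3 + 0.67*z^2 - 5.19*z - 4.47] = 11.88*z^2 + 1.34*z - 5.19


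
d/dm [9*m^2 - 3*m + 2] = 18*m - 3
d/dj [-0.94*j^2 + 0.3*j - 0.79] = 0.3 - 1.88*j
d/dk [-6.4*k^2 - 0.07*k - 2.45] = -12.8*k - 0.07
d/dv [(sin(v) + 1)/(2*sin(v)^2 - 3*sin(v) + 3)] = (-4*sin(v) + cos(2*v) + 5)*cos(v)/(-3*sin(v) - cos(2*v) + 4)^2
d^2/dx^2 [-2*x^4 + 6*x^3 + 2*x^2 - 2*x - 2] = -24*x^2 + 36*x + 4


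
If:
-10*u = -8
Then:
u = 4/5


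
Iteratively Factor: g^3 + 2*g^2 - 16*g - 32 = (g - 4)*(g^2 + 6*g + 8) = (g - 4)*(g + 2)*(g + 4)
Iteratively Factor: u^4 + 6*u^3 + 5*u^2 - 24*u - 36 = (u + 2)*(u^3 + 4*u^2 - 3*u - 18) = (u + 2)*(u + 3)*(u^2 + u - 6) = (u + 2)*(u + 3)^2*(u - 2)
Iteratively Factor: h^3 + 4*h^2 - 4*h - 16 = (h - 2)*(h^2 + 6*h + 8) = (h - 2)*(h + 4)*(h + 2)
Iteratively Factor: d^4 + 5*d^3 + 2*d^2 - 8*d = (d - 1)*(d^3 + 6*d^2 + 8*d) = d*(d - 1)*(d^2 + 6*d + 8) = d*(d - 1)*(d + 2)*(d + 4)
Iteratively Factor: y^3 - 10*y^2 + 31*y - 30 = (y - 2)*(y^2 - 8*y + 15) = (y - 3)*(y - 2)*(y - 5)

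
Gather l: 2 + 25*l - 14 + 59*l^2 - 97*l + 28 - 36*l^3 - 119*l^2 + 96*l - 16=-36*l^3 - 60*l^2 + 24*l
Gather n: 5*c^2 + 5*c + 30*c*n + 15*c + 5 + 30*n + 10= 5*c^2 + 20*c + n*(30*c + 30) + 15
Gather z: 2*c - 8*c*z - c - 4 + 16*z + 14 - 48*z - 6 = c + z*(-8*c - 32) + 4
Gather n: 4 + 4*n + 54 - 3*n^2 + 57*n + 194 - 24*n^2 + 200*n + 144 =-27*n^2 + 261*n + 396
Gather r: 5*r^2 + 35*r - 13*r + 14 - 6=5*r^2 + 22*r + 8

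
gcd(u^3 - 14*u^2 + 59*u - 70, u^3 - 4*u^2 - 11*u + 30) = u^2 - 7*u + 10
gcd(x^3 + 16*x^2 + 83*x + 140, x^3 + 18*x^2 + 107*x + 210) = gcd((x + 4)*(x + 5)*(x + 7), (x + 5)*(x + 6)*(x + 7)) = x^2 + 12*x + 35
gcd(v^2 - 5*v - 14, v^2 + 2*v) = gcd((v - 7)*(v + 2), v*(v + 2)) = v + 2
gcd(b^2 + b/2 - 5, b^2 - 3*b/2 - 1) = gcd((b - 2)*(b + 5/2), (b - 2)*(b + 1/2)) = b - 2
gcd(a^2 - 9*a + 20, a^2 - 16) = a - 4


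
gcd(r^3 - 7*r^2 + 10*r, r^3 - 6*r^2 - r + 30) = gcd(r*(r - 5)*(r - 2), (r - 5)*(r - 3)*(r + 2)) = r - 5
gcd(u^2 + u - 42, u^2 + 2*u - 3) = 1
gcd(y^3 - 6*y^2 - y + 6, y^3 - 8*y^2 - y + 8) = y^2 - 1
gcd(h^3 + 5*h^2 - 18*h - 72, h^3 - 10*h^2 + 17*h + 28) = h - 4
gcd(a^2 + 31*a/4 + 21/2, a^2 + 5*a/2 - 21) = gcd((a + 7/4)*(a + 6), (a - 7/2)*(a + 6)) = a + 6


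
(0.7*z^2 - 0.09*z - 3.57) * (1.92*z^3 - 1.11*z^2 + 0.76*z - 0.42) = 1.344*z^5 - 0.9498*z^4 - 6.2225*z^3 + 3.6003*z^2 - 2.6754*z + 1.4994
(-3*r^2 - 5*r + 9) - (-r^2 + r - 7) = -2*r^2 - 6*r + 16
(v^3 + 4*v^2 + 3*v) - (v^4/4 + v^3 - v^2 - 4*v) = -v^4/4 + 5*v^2 + 7*v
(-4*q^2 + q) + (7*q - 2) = -4*q^2 + 8*q - 2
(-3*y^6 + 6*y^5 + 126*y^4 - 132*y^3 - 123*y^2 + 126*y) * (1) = -3*y^6 + 6*y^5 + 126*y^4 - 132*y^3 - 123*y^2 + 126*y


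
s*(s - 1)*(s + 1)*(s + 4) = s^4 + 4*s^3 - s^2 - 4*s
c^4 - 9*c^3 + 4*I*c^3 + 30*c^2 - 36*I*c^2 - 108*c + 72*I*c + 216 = (c - 6)*(c - 3)*(c - 2*I)*(c + 6*I)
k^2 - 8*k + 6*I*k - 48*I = (k - 8)*(k + 6*I)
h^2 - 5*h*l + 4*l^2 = (h - 4*l)*(h - l)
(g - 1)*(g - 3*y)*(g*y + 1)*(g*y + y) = g^4*y^2 - 3*g^3*y^3 + g^3*y - 4*g^2*y^2 + 3*g*y^3 - g*y + 3*y^2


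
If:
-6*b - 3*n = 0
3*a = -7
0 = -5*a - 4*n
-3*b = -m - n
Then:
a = -7/3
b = -35/24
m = -175/24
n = 35/12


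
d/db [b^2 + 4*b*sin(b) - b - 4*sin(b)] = 4*b*cos(b) + 2*b - 4*sqrt(2)*cos(b + pi/4) - 1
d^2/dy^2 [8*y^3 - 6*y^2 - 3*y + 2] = 48*y - 12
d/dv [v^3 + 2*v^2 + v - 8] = 3*v^2 + 4*v + 1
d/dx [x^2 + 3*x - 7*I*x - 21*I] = 2*x + 3 - 7*I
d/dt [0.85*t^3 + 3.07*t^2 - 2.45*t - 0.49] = 2.55*t^2 + 6.14*t - 2.45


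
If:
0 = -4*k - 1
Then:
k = -1/4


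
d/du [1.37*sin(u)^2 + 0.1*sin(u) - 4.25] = (2.74*sin(u) + 0.1)*cos(u)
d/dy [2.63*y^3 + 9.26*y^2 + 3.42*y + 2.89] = 7.89*y^2 + 18.52*y + 3.42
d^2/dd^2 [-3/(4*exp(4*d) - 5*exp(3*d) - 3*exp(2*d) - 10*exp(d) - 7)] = 3*(2*(-16*exp(3*d) + 15*exp(2*d) + 6*exp(d) + 10)^2*exp(d) + (64*exp(3*d) - 45*exp(2*d) - 12*exp(d) - 10)*(-4*exp(4*d) + 5*exp(3*d) + 3*exp(2*d) + 10*exp(d) + 7))*exp(d)/(-4*exp(4*d) + 5*exp(3*d) + 3*exp(2*d) + 10*exp(d) + 7)^3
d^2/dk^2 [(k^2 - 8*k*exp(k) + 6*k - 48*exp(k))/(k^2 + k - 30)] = 2*(-4*k^2*exp(k) + 48*k*exp(k) - 148*exp(k) + 5)/(k^3 - 15*k^2 + 75*k - 125)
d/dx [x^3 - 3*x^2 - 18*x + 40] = 3*x^2 - 6*x - 18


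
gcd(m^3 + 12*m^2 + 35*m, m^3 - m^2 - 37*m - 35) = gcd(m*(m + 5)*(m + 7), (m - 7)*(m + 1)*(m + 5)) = m + 5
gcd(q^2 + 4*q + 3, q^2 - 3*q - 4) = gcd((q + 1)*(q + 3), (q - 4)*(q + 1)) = q + 1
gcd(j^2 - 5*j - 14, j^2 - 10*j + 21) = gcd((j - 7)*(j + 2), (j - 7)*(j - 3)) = j - 7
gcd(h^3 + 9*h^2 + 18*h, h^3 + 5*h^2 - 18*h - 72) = h^2 + 9*h + 18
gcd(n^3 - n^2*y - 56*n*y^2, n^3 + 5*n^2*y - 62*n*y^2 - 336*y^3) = -n^2 + n*y + 56*y^2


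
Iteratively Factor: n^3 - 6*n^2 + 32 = (n + 2)*(n^2 - 8*n + 16) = (n - 4)*(n + 2)*(n - 4)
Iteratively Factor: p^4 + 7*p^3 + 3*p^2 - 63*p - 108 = (p + 3)*(p^3 + 4*p^2 - 9*p - 36) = (p - 3)*(p + 3)*(p^2 + 7*p + 12) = (p - 3)*(p + 3)^2*(p + 4)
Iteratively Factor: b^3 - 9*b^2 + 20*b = (b)*(b^2 - 9*b + 20) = b*(b - 4)*(b - 5)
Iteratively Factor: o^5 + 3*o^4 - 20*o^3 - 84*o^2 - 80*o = (o + 4)*(o^4 - o^3 - 16*o^2 - 20*o) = (o - 5)*(o + 4)*(o^3 + 4*o^2 + 4*o) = (o - 5)*(o + 2)*(o + 4)*(o^2 + 2*o) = (o - 5)*(o + 2)^2*(o + 4)*(o)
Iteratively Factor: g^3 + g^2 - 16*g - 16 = (g - 4)*(g^2 + 5*g + 4) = (g - 4)*(g + 4)*(g + 1)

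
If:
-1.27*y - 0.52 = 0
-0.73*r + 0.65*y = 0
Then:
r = -0.36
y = -0.41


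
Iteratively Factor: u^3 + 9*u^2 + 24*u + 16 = (u + 1)*(u^2 + 8*u + 16) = (u + 1)*(u + 4)*(u + 4)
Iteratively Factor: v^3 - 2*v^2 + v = (v - 1)*(v^2 - v) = v*(v - 1)*(v - 1)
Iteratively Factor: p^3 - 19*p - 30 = (p + 2)*(p^2 - 2*p - 15) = (p - 5)*(p + 2)*(p + 3)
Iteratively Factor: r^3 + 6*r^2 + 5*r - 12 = (r - 1)*(r^2 + 7*r + 12) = (r - 1)*(r + 3)*(r + 4)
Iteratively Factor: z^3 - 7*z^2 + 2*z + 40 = (z - 5)*(z^2 - 2*z - 8) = (z - 5)*(z + 2)*(z - 4)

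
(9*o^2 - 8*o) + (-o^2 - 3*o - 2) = 8*o^2 - 11*o - 2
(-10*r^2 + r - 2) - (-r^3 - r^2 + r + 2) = r^3 - 9*r^2 - 4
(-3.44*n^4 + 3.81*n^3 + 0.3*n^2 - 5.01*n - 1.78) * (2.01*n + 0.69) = -6.9144*n^5 + 5.2845*n^4 + 3.2319*n^3 - 9.8631*n^2 - 7.0347*n - 1.2282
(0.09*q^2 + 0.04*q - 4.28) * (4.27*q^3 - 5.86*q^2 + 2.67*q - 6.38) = 0.3843*q^5 - 0.3566*q^4 - 18.2697*q^3 + 24.6134*q^2 - 11.6828*q + 27.3064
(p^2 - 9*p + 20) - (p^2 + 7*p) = 20 - 16*p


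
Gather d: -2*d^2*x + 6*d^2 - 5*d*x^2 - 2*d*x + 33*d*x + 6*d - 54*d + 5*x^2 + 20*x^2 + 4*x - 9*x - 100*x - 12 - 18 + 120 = d^2*(6 - 2*x) + d*(-5*x^2 + 31*x - 48) + 25*x^2 - 105*x + 90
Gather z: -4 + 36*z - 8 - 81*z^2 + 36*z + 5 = -81*z^2 + 72*z - 7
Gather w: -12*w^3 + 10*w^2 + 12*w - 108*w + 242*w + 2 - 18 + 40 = -12*w^3 + 10*w^2 + 146*w + 24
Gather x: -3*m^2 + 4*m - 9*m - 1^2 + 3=-3*m^2 - 5*m + 2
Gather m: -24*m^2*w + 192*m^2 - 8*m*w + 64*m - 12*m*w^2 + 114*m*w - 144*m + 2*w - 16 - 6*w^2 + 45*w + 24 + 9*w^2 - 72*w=m^2*(192 - 24*w) + m*(-12*w^2 + 106*w - 80) + 3*w^2 - 25*w + 8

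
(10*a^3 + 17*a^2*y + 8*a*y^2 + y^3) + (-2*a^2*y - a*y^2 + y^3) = 10*a^3 + 15*a^2*y + 7*a*y^2 + 2*y^3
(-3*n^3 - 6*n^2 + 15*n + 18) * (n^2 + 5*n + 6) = -3*n^5 - 21*n^4 - 33*n^3 + 57*n^2 + 180*n + 108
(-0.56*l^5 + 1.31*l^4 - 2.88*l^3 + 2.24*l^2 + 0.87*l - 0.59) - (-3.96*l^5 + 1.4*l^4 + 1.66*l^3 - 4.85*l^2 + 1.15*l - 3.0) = 3.4*l^5 - 0.0899999999999999*l^4 - 4.54*l^3 + 7.09*l^2 - 0.28*l + 2.41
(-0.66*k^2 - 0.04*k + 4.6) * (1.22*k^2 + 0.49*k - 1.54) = -0.8052*k^4 - 0.3722*k^3 + 6.6088*k^2 + 2.3156*k - 7.084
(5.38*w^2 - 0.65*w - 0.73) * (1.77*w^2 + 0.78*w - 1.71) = 9.5226*w^4 + 3.0459*w^3 - 10.9989*w^2 + 0.5421*w + 1.2483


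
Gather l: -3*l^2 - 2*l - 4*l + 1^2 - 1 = -3*l^2 - 6*l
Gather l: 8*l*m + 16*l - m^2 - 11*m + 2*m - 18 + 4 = l*(8*m + 16) - m^2 - 9*m - 14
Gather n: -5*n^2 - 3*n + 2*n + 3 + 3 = -5*n^2 - n + 6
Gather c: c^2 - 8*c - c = c^2 - 9*c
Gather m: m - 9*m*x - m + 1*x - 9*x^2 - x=-9*m*x - 9*x^2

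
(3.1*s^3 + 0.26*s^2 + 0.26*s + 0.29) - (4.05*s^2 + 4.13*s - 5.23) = 3.1*s^3 - 3.79*s^2 - 3.87*s + 5.52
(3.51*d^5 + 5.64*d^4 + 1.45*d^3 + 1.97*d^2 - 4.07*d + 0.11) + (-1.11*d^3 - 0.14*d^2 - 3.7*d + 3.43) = 3.51*d^5 + 5.64*d^4 + 0.34*d^3 + 1.83*d^2 - 7.77*d + 3.54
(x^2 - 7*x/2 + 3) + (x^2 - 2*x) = 2*x^2 - 11*x/2 + 3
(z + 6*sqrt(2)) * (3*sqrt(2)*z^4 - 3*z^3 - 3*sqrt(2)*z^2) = 3*sqrt(2)*z^5 + 33*z^4 - 21*sqrt(2)*z^3 - 36*z^2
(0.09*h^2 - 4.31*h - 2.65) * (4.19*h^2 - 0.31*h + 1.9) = 0.3771*h^4 - 18.0868*h^3 - 9.5964*h^2 - 7.3675*h - 5.035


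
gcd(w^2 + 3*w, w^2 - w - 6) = 1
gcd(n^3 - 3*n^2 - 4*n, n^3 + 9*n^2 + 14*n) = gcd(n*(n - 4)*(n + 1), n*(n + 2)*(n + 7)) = n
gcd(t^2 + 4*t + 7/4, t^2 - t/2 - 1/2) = t + 1/2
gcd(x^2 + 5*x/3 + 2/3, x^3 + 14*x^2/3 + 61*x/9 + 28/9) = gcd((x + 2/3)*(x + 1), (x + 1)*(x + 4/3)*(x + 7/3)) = x + 1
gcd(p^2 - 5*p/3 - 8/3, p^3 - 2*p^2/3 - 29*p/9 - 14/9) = p + 1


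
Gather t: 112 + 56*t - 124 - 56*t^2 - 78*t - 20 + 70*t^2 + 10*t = 14*t^2 - 12*t - 32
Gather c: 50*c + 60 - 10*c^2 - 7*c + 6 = -10*c^2 + 43*c + 66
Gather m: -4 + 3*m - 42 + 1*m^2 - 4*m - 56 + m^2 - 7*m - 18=2*m^2 - 8*m - 120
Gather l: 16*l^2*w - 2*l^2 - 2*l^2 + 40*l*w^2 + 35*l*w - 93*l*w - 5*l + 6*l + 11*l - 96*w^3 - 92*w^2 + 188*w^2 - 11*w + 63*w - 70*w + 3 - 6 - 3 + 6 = l^2*(16*w - 4) + l*(40*w^2 - 58*w + 12) - 96*w^3 + 96*w^2 - 18*w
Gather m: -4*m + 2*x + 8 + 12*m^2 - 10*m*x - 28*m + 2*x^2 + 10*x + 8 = 12*m^2 + m*(-10*x - 32) + 2*x^2 + 12*x + 16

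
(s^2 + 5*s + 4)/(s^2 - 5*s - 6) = (s + 4)/(s - 6)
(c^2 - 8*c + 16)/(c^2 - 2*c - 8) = (c - 4)/(c + 2)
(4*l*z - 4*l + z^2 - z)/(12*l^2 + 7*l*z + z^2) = (z - 1)/(3*l + z)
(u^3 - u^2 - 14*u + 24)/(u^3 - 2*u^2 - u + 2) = (u^2 + u - 12)/(u^2 - 1)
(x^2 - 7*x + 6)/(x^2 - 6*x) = (x - 1)/x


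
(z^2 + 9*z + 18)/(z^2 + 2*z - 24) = (z + 3)/(z - 4)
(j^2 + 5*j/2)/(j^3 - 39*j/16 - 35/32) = 16*j*(2*j + 5)/(32*j^3 - 78*j - 35)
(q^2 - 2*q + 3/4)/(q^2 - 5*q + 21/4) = (2*q - 1)/(2*q - 7)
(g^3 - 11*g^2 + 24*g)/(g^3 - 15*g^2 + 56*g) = (g - 3)/(g - 7)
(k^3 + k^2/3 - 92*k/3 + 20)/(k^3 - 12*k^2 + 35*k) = (k^2 + 16*k/3 - 4)/(k*(k - 7))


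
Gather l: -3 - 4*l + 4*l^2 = 4*l^2 - 4*l - 3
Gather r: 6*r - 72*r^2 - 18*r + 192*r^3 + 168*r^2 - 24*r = 192*r^3 + 96*r^2 - 36*r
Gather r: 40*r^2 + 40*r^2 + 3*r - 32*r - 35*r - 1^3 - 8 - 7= 80*r^2 - 64*r - 16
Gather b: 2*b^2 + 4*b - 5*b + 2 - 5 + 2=2*b^2 - b - 1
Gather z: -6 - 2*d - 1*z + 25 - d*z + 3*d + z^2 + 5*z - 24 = d + z^2 + z*(4 - d) - 5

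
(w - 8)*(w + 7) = w^2 - w - 56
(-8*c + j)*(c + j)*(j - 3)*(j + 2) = -8*c^2*j^2 + 8*c^2*j + 48*c^2 - 7*c*j^3 + 7*c*j^2 + 42*c*j + j^4 - j^3 - 6*j^2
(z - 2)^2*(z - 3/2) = z^3 - 11*z^2/2 + 10*z - 6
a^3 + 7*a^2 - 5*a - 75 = (a - 3)*(a + 5)^2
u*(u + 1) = u^2 + u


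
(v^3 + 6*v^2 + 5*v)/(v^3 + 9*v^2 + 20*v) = (v + 1)/(v + 4)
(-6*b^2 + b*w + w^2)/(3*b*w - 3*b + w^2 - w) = (-2*b + w)/(w - 1)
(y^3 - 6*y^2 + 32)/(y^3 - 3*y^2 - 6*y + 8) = (y - 4)/(y - 1)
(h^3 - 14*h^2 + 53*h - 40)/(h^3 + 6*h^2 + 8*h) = (h^3 - 14*h^2 + 53*h - 40)/(h*(h^2 + 6*h + 8))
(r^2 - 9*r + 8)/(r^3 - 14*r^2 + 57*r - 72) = (r - 1)/(r^2 - 6*r + 9)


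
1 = 1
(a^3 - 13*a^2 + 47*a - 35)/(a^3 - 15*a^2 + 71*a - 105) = (a - 1)/(a - 3)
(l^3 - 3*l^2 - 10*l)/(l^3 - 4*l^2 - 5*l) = (l + 2)/(l + 1)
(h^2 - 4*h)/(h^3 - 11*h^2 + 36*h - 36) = h*(h - 4)/(h^3 - 11*h^2 + 36*h - 36)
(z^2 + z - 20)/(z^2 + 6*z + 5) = (z - 4)/(z + 1)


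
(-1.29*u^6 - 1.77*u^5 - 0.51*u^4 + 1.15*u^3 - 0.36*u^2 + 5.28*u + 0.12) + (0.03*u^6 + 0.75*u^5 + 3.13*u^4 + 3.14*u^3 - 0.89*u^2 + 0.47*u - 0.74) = -1.26*u^6 - 1.02*u^5 + 2.62*u^4 + 4.29*u^3 - 1.25*u^2 + 5.75*u - 0.62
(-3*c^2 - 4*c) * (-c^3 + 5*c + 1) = 3*c^5 + 4*c^4 - 15*c^3 - 23*c^2 - 4*c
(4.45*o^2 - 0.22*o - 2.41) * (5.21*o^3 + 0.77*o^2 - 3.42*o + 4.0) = 23.1845*o^5 + 2.2803*o^4 - 27.9445*o^3 + 16.6967*o^2 + 7.3622*o - 9.64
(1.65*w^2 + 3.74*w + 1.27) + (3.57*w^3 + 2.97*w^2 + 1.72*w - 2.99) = 3.57*w^3 + 4.62*w^2 + 5.46*w - 1.72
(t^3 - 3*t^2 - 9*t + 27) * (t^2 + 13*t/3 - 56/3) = t^5 + 4*t^4/3 - 122*t^3/3 + 44*t^2 + 285*t - 504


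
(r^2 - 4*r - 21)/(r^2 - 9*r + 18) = (r^2 - 4*r - 21)/(r^2 - 9*r + 18)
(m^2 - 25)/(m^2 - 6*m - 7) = (25 - m^2)/(-m^2 + 6*m + 7)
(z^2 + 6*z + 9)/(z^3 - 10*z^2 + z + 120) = (z + 3)/(z^2 - 13*z + 40)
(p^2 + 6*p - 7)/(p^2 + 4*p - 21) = (p - 1)/(p - 3)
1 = 1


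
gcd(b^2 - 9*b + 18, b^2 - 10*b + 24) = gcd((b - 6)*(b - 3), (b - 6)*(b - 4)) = b - 6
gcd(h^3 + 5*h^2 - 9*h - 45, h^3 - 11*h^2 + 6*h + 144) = h + 3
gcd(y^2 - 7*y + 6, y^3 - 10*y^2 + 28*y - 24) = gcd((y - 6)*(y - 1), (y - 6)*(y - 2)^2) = y - 6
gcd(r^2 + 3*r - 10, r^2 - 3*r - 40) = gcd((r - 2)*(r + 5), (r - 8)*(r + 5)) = r + 5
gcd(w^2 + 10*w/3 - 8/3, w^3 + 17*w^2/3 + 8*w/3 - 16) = w + 4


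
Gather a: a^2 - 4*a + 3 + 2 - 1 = a^2 - 4*a + 4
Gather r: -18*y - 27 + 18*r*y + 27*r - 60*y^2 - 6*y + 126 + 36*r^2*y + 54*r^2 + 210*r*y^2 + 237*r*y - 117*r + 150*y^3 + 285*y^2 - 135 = r^2*(36*y + 54) + r*(210*y^2 + 255*y - 90) + 150*y^3 + 225*y^2 - 24*y - 36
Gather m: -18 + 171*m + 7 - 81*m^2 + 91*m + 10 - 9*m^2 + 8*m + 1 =-90*m^2 + 270*m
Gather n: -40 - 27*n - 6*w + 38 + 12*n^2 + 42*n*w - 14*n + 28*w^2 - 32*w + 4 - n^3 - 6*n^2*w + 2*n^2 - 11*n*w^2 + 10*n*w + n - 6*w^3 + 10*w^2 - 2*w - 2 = -n^3 + n^2*(14 - 6*w) + n*(-11*w^2 + 52*w - 40) - 6*w^3 + 38*w^2 - 40*w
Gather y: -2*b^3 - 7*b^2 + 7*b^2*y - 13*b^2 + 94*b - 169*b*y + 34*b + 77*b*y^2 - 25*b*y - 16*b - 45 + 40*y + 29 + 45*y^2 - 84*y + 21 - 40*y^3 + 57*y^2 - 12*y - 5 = -2*b^3 - 20*b^2 + 112*b - 40*y^3 + y^2*(77*b + 102) + y*(7*b^2 - 194*b - 56)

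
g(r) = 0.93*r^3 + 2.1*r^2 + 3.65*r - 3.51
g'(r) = 2.79*r^2 + 4.2*r + 3.65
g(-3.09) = -22.18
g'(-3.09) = 17.31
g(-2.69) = -16.24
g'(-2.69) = 12.54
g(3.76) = 89.34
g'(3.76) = 58.89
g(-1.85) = -8.96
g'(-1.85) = 5.43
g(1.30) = 6.83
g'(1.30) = 13.83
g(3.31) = 65.31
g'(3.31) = 48.12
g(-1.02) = -6.04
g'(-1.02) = 2.27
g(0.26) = -2.40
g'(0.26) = 4.93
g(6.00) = 294.87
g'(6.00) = 129.29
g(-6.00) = -150.69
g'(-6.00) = 78.89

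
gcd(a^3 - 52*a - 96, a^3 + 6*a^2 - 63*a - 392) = a - 8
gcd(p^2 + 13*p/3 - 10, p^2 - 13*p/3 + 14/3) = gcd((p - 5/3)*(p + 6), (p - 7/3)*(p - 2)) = 1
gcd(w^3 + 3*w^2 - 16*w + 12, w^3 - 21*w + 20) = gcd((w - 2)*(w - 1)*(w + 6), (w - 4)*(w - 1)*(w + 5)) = w - 1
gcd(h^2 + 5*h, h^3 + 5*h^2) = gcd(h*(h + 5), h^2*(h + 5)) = h^2 + 5*h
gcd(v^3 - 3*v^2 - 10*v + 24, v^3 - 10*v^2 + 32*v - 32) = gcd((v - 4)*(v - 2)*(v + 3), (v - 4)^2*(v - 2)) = v^2 - 6*v + 8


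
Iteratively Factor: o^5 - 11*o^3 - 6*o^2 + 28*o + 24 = (o + 2)*(o^4 - 2*o^3 - 7*o^2 + 8*o + 12) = (o + 2)^2*(o^3 - 4*o^2 + o + 6) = (o - 3)*(o + 2)^2*(o^2 - o - 2) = (o - 3)*(o + 1)*(o + 2)^2*(o - 2)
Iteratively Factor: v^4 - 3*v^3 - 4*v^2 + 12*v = (v)*(v^3 - 3*v^2 - 4*v + 12) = v*(v - 2)*(v^2 - v - 6) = v*(v - 3)*(v - 2)*(v + 2)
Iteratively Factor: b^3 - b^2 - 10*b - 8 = (b + 2)*(b^2 - 3*b - 4) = (b + 1)*(b + 2)*(b - 4)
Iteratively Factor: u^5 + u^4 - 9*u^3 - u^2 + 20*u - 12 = (u - 2)*(u^4 + 3*u^3 - 3*u^2 - 7*u + 6) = (u - 2)*(u - 1)*(u^3 + 4*u^2 + u - 6) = (u - 2)*(u - 1)^2*(u^2 + 5*u + 6) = (u - 2)*(u - 1)^2*(u + 3)*(u + 2)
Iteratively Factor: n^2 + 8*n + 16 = (n + 4)*(n + 4)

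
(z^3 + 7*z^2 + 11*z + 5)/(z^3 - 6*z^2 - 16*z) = (z^3 + 7*z^2 + 11*z + 5)/(z*(z^2 - 6*z - 16))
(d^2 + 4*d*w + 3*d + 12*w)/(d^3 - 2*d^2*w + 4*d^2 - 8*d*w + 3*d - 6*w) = (-d - 4*w)/(-d^2 + 2*d*w - d + 2*w)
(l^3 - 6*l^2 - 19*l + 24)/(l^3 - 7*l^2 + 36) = (l^3 - 6*l^2 - 19*l + 24)/(l^3 - 7*l^2 + 36)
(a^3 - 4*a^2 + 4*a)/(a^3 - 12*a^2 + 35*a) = (a^2 - 4*a + 4)/(a^2 - 12*a + 35)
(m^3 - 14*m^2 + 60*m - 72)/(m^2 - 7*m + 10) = (m^2 - 12*m + 36)/(m - 5)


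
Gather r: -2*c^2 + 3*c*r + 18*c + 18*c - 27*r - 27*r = -2*c^2 + 36*c + r*(3*c - 54)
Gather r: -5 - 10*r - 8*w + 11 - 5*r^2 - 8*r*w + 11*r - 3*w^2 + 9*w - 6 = -5*r^2 + r*(1 - 8*w) - 3*w^2 + w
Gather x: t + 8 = t + 8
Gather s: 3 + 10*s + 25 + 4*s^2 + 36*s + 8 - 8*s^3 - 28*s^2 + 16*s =-8*s^3 - 24*s^2 + 62*s + 36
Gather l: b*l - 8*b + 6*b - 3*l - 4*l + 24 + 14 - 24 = -2*b + l*(b - 7) + 14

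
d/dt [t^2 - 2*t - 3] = 2*t - 2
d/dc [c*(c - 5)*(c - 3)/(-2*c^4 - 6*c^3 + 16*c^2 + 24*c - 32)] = (c^6 - 16*c^5 + 29*c^4 + 114*c^3 - 264*c^2 + 256*c - 240)/(2*(c^8 + 6*c^7 - 7*c^6 - 72*c^5 + 24*c^4 + 288*c^3 - 112*c^2 - 384*c + 256))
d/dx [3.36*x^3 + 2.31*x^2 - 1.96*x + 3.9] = 10.08*x^2 + 4.62*x - 1.96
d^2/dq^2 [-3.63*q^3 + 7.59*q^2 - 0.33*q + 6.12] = 15.18 - 21.78*q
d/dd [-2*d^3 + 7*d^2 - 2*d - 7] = -6*d^2 + 14*d - 2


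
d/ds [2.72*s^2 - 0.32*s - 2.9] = 5.44*s - 0.32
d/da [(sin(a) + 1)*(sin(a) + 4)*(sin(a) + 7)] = 3*(sin(a)^2 + 8*sin(a) + 13)*cos(a)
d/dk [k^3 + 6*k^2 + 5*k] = 3*k^2 + 12*k + 5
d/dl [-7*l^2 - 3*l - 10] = -14*l - 3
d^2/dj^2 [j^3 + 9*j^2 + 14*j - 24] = 6*j + 18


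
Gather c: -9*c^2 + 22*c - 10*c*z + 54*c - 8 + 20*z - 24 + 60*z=-9*c^2 + c*(76 - 10*z) + 80*z - 32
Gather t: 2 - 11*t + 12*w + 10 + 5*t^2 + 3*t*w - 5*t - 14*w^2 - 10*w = 5*t^2 + t*(3*w - 16) - 14*w^2 + 2*w + 12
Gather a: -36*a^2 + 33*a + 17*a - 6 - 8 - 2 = -36*a^2 + 50*a - 16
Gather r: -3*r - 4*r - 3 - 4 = -7*r - 7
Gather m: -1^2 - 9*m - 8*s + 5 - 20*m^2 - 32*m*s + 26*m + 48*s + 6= -20*m^2 + m*(17 - 32*s) + 40*s + 10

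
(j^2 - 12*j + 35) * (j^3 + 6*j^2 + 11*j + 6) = j^5 - 6*j^4 - 26*j^3 + 84*j^2 + 313*j + 210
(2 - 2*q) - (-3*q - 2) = q + 4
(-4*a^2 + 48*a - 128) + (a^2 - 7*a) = -3*a^2 + 41*a - 128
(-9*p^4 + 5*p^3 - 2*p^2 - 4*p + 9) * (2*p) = -18*p^5 + 10*p^4 - 4*p^3 - 8*p^2 + 18*p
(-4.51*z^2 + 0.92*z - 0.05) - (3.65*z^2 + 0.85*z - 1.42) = -8.16*z^2 + 0.0700000000000001*z + 1.37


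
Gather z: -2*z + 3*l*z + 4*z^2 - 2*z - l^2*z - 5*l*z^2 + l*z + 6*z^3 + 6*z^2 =6*z^3 + z^2*(10 - 5*l) + z*(-l^2 + 4*l - 4)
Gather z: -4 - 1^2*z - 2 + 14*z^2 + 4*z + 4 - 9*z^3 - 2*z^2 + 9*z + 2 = -9*z^3 + 12*z^2 + 12*z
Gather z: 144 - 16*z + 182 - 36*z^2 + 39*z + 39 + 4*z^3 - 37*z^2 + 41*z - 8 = 4*z^3 - 73*z^2 + 64*z + 357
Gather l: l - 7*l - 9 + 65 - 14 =42 - 6*l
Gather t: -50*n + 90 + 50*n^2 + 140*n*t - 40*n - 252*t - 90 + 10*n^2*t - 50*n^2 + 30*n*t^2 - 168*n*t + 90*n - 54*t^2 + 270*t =t^2*(30*n - 54) + t*(10*n^2 - 28*n + 18)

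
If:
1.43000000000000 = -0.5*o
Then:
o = -2.86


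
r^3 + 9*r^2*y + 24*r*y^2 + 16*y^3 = (r + y)*(r + 4*y)^2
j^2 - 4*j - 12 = (j - 6)*(j + 2)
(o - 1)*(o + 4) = o^2 + 3*o - 4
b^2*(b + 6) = b^3 + 6*b^2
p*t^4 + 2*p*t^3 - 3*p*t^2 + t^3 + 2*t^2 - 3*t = t*(t - 1)*(t + 3)*(p*t + 1)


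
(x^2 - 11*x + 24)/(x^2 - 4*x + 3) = (x - 8)/(x - 1)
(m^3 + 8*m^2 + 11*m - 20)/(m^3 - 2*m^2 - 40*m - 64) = (m^2 + 4*m - 5)/(m^2 - 6*m - 16)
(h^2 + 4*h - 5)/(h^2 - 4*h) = (h^2 + 4*h - 5)/(h*(h - 4))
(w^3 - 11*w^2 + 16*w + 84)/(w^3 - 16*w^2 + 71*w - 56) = (w^2 - 4*w - 12)/(w^2 - 9*w + 8)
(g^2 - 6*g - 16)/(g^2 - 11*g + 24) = (g + 2)/(g - 3)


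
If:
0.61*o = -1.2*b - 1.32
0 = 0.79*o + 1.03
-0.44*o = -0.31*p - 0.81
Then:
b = -0.44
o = -1.30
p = -4.46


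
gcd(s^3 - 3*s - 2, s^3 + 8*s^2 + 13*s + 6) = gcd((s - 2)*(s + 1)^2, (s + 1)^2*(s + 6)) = s^2 + 2*s + 1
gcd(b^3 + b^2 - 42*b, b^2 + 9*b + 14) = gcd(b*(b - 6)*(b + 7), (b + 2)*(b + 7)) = b + 7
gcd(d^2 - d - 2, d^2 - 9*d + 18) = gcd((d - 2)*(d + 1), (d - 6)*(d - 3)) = 1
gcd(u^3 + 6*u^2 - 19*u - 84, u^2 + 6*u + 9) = u + 3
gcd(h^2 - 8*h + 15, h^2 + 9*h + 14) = 1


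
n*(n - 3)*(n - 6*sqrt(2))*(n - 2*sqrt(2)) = n^4 - 8*sqrt(2)*n^3 - 3*n^3 + 24*n^2 + 24*sqrt(2)*n^2 - 72*n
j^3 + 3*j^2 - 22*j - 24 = (j - 4)*(j + 1)*(j + 6)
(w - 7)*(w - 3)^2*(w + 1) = w^4 - 12*w^3 + 38*w^2 - 12*w - 63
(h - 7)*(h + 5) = h^2 - 2*h - 35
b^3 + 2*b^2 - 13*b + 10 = (b - 2)*(b - 1)*(b + 5)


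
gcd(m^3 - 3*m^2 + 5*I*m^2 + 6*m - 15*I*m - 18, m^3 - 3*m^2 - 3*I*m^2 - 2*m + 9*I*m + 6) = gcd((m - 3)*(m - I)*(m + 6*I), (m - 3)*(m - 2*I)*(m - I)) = m^2 + m*(-3 - I) + 3*I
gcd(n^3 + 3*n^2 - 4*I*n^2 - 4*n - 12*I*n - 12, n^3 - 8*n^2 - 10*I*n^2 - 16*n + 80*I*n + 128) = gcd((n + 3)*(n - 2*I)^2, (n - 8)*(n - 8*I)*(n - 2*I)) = n - 2*I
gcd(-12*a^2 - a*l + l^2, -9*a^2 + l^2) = 3*a + l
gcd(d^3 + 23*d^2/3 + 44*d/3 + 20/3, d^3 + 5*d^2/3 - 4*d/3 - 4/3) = d^2 + 8*d/3 + 4/3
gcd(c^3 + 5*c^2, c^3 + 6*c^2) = c^2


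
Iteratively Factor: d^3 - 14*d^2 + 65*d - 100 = (d - 5)*(d^2 - 9*d + 20) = (d - 5)^2*(d - 4)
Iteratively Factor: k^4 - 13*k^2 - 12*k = (k + 3)*(k^3 - 3*k^2 - 4*k) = (k - 4)*(k + 3)*(k^2 + k) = k*(k - 4)*(k + 3)*(k + 1)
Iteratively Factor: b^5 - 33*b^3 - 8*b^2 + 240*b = (b - 5)*(b^4 + 5*b^3 - 8*b^2 - 48*b) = (b - 5)*(b + 4)*(b^3 + b^2 - 12*b) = (b - 5)*(b + 4)^2*(b^2 - 3*b) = (b - 5)*(b - 3)*(b + 4)^2*(b)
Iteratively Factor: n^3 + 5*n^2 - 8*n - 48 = (n + 4)*(n^2 + n - 12) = (n - 3)*(n + 4)*(n + 4)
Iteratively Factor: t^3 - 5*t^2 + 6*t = (t - 2)*(t^2 - 3*t) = t*(t - 2)*(t - 3)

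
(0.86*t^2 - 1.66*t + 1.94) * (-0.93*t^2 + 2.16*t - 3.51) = -0.7998*t^4 + 3.4014*t^3 - 8.4084*t^2 + 10.017*t - 6.8094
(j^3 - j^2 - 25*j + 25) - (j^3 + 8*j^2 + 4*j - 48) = -9*j^2 - 29*j + 73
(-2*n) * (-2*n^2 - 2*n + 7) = 4*n^3 + 4*n^2 - 14*n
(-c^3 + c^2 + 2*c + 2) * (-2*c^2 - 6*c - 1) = 2*c^5 + 4*c^4 - 9*c^3 - 17*c^2 - 14*c - 2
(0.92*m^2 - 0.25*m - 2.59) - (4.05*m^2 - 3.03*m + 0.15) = -3.13*m^2 + 2.78*m - 2.74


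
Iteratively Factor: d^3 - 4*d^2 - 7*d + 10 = (d - 1)*(d^2 - 3*d - 10) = (d - 1)*(d + 2)*(d - 5)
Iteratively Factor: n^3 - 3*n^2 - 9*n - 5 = (n + 1)*(n^2 - 4*n - 5) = (n - 5)*(n + 1)*(n + 1)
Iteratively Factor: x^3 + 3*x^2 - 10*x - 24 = (x + 4)*(x^2 - x - 6) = (x + 2)*(x + 4)*(x - 3)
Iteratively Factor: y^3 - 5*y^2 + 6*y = (y)*(y^2 - 5*y + 6) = y*(y - 2)*(y - 3)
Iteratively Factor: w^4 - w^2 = (w)*(w^3 - w) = w^2*(w^2 - 1) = w^2*(w - 1)*(w + 1)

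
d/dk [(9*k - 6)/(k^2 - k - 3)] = 3*(-3*k^2 + 4*k - 11)/(k^4 - 2*k^3 - 5*k^2 + 6*k + 9)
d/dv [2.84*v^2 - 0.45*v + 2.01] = 5.68*v - 0.45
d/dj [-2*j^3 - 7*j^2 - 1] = 2*j*(-3*j - 7)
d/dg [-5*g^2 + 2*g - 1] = 2 - 10*g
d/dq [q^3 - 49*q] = 3*q^2 - 49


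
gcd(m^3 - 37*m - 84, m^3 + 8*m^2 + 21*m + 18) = m + 3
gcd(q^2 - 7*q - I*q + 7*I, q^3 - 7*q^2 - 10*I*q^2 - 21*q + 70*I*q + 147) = q - 7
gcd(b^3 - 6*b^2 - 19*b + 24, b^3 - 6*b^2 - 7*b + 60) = b + 3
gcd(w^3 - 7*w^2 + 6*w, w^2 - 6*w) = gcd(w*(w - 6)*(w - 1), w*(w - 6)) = w^2 - 6*w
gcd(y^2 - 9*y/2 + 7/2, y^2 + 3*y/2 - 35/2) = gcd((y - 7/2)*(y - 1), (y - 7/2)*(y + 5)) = y - 7/2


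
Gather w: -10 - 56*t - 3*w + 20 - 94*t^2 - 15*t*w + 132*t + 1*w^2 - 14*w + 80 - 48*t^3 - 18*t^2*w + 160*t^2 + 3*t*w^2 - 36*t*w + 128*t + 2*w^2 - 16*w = -48*t^3 + 66*t^2 + 204*t + w^2*(3*t + 3) + w*(-18*t^2 - 51*t - 33) + 90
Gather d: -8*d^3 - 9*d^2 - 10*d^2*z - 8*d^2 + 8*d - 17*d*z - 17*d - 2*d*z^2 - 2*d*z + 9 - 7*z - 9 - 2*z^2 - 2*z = -8*d^3 + d^2*(-10*z - 17) + d*(-2*z^2 - 19*z - 9) - 2*z^2 - 9*z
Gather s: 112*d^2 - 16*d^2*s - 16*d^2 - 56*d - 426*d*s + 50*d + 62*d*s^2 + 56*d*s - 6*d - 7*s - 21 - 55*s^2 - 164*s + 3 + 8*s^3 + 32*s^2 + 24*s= 96*d^2 - 12*d + 8*s^3 + s^2*(62*d - 23) + s*(-16*d^2 - 370*d - 147) - 18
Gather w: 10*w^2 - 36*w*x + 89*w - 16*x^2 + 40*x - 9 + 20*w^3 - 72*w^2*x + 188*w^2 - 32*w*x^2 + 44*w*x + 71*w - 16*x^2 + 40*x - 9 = 20*w^3 + w^2*(198 - 72*x) + w*(-32*x^2 + 8*x + 160) - 32*x^2 + 80*x - 18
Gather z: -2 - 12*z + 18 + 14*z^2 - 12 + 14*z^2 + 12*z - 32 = 28*z^2 - 28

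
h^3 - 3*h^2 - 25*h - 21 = (h - 7)*(h + 1)*(h + 3)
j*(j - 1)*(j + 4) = j^3 + 3*j^2 - 4*j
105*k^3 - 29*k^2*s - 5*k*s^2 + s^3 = (-7*k + s)*(-3*k + s)*(5*k + s)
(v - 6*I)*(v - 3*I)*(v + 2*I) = v^3 - 7*I*v^2 - 36*I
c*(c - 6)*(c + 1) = c^3 - 5*c^2 - 6*c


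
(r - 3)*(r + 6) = r^2 + 3*r - 18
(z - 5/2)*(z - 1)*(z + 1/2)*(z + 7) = z^4 + 4*z^3 - 81*z^2/4 + 13*z/2 + 35/4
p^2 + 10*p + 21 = (p + 3)*(p + 7)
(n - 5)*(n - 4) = n^2 - 9*n + 20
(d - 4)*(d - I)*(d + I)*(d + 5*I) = d^4 - 4*d^3 + 5*I*d^3 + d^2 - 20*I*d^2 - 4*d + 5*I*d - 20*I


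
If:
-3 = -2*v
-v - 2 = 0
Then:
No Solution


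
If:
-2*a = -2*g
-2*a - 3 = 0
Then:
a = -3/2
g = -3/2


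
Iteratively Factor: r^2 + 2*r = (r)*(r + 2)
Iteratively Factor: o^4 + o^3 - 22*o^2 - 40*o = (o - 5)*(o^3 + 6*o^2 + 8*o) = o*(o - 5)*(o^2 + 6*o + 8) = o*(o - 5)*(o + 4)*(o + 2)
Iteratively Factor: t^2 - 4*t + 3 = (t - 3)*(t - 1)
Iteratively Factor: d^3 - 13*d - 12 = (d + 1)*(d^2 - d - 12) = (d + 1)*(d + 3)*(d - 4)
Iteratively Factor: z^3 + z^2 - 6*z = (z)*(z^2 + z - 6) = z*(z - 2)*(z + 3)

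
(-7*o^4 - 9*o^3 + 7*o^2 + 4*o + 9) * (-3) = 21*o^4 + 27*o^3 - 21*o^2 - 12*o - 27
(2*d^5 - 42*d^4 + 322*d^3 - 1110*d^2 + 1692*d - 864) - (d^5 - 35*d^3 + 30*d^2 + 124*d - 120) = d^5 - 42*d^4 + 357*d^3 - 1140*d^2 + 1568*d - 744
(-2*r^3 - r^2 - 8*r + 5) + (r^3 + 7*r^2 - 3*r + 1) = -r^3 + 6*r^2 - 11*r + 6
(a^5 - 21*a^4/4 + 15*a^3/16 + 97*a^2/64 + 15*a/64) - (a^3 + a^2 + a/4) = a^5 - 21*a^4/4 - a^3/16 + 33*a^2/64 - a/64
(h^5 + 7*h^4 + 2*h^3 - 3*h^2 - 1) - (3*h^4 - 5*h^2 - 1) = h^5 + 4*h^4 + 2*h^3 + 2*h^2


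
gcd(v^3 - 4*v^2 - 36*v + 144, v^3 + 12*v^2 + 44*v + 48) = v + 6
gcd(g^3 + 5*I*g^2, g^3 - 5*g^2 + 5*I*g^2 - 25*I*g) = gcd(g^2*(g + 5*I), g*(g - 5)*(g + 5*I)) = g^2 + 5*I*g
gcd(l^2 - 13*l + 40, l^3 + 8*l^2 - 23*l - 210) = l - 5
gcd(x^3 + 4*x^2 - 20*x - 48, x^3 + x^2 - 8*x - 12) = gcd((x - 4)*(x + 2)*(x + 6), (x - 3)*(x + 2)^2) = x + 2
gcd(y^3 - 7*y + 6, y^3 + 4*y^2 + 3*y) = y + 3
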